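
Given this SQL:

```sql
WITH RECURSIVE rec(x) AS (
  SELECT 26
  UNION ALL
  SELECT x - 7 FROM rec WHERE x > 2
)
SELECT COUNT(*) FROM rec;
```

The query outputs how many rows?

Base: x=26.
Iteration 1: 26 > 2 holds -> x = 26 - 7 = 19.
Iteration 2: 19 > 2 holds -> x = 19 - 7 = 12.
Iteration 3: 12 > 2 holds -> x = 12 - 7 = 5.
Iteration 4: 5 > 2 holds -> x = 5 - 7 = -2.
Iteration 5: -2 > 2 fails; recursion stops.
Total rows emitted: 5.

5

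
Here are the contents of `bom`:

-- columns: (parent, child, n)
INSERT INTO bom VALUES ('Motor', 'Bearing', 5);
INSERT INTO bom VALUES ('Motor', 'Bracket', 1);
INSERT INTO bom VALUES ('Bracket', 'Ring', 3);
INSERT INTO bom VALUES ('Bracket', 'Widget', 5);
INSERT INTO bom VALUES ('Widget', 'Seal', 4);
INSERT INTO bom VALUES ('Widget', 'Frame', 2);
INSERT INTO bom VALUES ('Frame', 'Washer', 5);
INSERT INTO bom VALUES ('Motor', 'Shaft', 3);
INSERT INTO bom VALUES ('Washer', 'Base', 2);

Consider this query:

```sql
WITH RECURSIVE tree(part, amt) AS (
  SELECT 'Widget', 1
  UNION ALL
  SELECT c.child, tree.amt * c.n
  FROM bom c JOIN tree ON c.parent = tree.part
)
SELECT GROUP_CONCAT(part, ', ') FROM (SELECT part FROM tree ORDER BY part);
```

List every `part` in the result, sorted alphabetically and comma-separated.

Base, Frame, Seal, Washer, Widget

Base: (Widget, amt=1).
Iteration 1: components of {Widget} -> Frame = 1*2 = 2, Seal = 1*4 = 4.
Iteration 2: components of {Frame,Seal} -> Washer = 2*5 = 10.
Iteration 3: components of {Washer} -> Base = 10*2 = 20.
Iteration 4: no further components; recursion stops.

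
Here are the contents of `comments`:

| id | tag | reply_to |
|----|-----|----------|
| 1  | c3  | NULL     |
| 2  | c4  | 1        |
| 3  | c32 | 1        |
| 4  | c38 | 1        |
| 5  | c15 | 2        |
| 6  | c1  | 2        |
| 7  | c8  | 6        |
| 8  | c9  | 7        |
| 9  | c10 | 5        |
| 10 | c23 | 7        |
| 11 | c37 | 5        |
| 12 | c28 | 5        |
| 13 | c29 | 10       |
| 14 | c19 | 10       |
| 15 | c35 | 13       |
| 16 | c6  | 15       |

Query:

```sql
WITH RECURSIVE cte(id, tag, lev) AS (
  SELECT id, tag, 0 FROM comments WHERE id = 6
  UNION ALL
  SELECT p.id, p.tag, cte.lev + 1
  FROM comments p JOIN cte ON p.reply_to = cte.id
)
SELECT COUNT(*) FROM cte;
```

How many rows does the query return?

Base: id=6 (c1) at lev 0.
Iteration 1: rows with reply_to in {6} -> c8 (id 7, lev 1).
Iteration 2: rows with reply_to in {7} -> c9 (id 8, lev 2), c23 (id 10, lev 2).
Iteration 3: rows with reply_to in {8,10} -> c29 (id 13, lev 3), c19 (id 14, lev 3).
Iteration 4: rows with reply_to in {13,14} -> c35 (id 15, lev 4).
Iteration 5: rows with reply_to in {15} -> c6 (id 16, lev 5).
Iteration 6: no rows with reply_to in {16}; recursion stops.
Total rows emitted: 8.

8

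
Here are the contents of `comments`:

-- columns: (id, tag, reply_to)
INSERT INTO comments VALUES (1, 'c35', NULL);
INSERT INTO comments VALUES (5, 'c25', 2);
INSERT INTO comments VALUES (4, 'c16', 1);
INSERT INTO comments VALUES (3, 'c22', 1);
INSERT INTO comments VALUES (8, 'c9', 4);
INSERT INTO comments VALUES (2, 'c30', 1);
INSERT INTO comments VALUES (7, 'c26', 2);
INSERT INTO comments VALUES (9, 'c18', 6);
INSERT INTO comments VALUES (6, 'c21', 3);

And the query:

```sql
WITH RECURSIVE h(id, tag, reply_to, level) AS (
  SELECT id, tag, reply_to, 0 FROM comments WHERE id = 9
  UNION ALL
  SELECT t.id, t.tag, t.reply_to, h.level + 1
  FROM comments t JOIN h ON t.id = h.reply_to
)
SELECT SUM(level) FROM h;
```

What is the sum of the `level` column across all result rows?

Base: id=9 (c18), reply_to=6, level 0.
Iteration 1: join on id=6 -> c21 (id 6, reply_to=3, level 1).
Iteration 2: join on id=3 -> c22 (id 3, reply_to=1, level 2).
Iteration 3: join on id=1 -> c35 (id 1, reply_to=NULL, level 3).
Iteration 4: reply_to is NULL; no match; recursion stops.
SUM(level) = 0 + 1 + 2 + 3 = 6.

6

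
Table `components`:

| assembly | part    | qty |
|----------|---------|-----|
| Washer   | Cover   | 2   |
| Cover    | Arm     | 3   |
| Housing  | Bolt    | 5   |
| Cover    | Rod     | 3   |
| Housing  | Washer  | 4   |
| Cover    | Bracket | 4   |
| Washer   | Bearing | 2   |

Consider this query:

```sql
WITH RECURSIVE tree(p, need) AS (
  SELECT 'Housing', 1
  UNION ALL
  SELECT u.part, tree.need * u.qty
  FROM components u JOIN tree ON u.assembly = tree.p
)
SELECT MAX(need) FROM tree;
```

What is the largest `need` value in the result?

32

Base: (Housing, need=1).
Iteration 1: components of {Housing} -> Bolt = 1*5 = 5, Washer = 1*4 = 4.
Iteration 2: components of {Bolt,Washer} -> Bearing = 4*2 = 8, Cover = 4*2 = 8.
Iteration 3: components of {Bearing,Cover} -> Arm = 8*3 = 24, Bracket = 8*4 = 32, Rod = 8*3 = 24.
Iteration 4: no further components; recursion stops.
need values: 1, 5, 4, 8, 8, 24, 24, 32; the maximum is 32.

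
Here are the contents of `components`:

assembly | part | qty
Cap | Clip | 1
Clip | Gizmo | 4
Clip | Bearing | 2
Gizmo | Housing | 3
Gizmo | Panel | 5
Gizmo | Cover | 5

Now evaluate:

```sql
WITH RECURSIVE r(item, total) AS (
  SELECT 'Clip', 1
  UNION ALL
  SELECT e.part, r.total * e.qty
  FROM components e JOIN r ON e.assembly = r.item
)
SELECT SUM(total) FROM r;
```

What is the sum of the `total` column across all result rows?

Base: (Clip, total=1).
Iteration 1: components of {Clip} -> Bearing = 1*2 = 2, Gizmo = 1*4 = 4.
Iteration 2: components of {Bearing,Gizmo} -> Cover = 4*5 = 20, Housing = 4*3 = 12, Panel = 4*5 = 20.
Iteration 3: no further components; recursion stops.
SUM(total) = 1 + 4 + 2 + 12 + 20 + 20 = 59.

59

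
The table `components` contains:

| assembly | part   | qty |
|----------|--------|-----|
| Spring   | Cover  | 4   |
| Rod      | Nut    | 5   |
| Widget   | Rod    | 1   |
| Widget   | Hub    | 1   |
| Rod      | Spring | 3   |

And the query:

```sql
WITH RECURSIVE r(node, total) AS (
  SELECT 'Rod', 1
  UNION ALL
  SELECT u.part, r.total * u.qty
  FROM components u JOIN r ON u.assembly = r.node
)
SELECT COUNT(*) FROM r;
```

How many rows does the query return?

Base: (Rod, total=1).
Iteration 1: components of {Rod} -> Nut = 1*5 = 5, Spring = 1*3 = 3.
Iteration 2: components of {Nut,Spring} -> Cover = 3*4 = 12.
Iteration 3: no further components; recursion stops.
Total rows emitted: 4.

4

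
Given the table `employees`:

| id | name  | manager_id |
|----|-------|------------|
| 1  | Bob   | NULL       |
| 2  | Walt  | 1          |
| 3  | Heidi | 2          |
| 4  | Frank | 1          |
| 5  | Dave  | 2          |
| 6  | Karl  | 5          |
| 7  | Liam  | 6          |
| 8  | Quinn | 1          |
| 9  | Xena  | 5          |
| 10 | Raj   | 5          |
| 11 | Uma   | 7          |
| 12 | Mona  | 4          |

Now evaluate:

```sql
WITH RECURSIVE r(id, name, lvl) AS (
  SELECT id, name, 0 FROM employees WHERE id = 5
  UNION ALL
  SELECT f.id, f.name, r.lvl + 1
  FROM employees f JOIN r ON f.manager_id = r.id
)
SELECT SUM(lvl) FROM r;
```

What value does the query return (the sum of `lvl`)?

8

Base: id=5 (Dave) at lvl 0.
Iteration 1: rows with manager_id in {5} -> Karl (id 6, lvl 1), Xena (id 9, lvl 1), Raj (id 10, lvl 1).
Iteration 2: rows with manager_id in {6,9,10} -> Liam (id 7, lvl 2).
Iteration 3: rows with manager_id in {7} -> Uma (id 11, lvl 3).
Iteration 4: no rows with manager_id in {11}; recursion stops.
SUM(lvl) = 0 + 1 + 1 + 1 + 2 + 3 = 8.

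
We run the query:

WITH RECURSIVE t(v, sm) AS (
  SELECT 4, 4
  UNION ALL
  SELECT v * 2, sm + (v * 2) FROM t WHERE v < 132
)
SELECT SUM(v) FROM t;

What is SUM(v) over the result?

508

Base: v=4, sm=4.
Iteration 1: 4 < 132 holds -> v = 4 * 2 = 8, sm = 4 + 8 = 12.
Iteration 2: 8 < 132 holds -> v = 8 * 2 = 16, sm = 12 + 16 = 28.
Iteration 3: 16 < 132 holds -> v = 16 * 2 = 32, sm = 28 + 32 = 60.
Iteration 4: 32 < 132 holds -> v = 32 * 2 = 64, sm = 60 + 64 = 124.
Iteration 5: 64 < 132 holds -> v = 64 * 2 = 128, sm = 124 + 128 = 252.
Iteration 6: 128 < 132 holds -> v = 128 * 2 = 256, sm = 252 + 256 = 508.
Iteration 7: 256 < 132 fails; recursion stops.
SUM(v) = 4 + 8 + 16 + 32 + 64 + 128 + 256 = 508.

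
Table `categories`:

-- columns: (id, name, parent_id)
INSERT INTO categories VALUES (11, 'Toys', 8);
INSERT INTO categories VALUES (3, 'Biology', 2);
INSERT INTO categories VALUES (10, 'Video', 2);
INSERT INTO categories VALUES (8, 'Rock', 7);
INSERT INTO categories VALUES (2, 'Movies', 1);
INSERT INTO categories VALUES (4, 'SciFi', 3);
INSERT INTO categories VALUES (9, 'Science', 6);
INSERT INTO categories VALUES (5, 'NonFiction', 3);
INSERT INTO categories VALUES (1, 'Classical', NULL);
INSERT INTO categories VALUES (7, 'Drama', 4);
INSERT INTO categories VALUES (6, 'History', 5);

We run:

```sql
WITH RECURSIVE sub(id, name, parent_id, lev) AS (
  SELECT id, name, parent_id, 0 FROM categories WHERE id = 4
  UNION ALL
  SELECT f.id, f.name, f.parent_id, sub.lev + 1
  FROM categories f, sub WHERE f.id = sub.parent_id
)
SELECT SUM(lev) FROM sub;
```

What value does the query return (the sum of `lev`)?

Base: id=4 (SciFi), parent_id=3, lev 0.
Iteration 1: join on id=3 -> Biology (id 3, parent_id=2, lev 1).
Iteration 2: join on id=2 -> Movies (id 2, parent_id=1, lev 2).
Iteration 3: join on id=1 -> Classical (id 1, parent_id=NULL, lev 3).
Iteration 4: parent_id is NULL; no match; recursion stops.
SUM(lev) = 0 + 1 + 2 + 3 = 6.

6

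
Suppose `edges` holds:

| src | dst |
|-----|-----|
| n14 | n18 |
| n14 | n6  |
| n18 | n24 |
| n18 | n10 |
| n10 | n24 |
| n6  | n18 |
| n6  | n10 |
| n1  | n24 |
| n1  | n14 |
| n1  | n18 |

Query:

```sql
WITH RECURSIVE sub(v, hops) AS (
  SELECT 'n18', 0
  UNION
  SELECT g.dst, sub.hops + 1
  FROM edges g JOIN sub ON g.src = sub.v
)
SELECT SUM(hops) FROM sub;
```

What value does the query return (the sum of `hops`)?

4

Base: (n18, hops=0).
Iteration 1: edges from {n18} -> (n10, hops=1), (n24, hops=1).
Iteration 2: edges from {n10,n24} -> (n24, hops=2).
Iteration 3: no outgoing edges from {n24}; recursion stops.
SUM(hops) = 0 + 1 + 1 + 2 = 4.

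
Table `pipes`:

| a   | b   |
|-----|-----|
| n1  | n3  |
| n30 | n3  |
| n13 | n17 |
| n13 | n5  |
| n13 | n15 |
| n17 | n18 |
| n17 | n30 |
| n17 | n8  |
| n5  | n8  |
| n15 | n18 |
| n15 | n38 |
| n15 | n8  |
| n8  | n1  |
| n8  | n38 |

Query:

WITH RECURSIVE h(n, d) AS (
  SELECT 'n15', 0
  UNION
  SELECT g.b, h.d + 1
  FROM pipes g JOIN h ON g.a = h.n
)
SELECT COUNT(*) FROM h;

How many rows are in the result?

7

Base: (n15, d=0).
Iteration 1: edges from {n15} -> (n18, d=1), (n38, d=1), (n8, d=1).
Iteration 2: edges from {n18,n38,n8} -> (n1, d=2), (n38, d=2).
Iteration 3: edges from {n1,n38} -> (n3, d=3).
Iteration 4: no outgoing edges from {n3}; recursion stops.
Total rows emitted: 7.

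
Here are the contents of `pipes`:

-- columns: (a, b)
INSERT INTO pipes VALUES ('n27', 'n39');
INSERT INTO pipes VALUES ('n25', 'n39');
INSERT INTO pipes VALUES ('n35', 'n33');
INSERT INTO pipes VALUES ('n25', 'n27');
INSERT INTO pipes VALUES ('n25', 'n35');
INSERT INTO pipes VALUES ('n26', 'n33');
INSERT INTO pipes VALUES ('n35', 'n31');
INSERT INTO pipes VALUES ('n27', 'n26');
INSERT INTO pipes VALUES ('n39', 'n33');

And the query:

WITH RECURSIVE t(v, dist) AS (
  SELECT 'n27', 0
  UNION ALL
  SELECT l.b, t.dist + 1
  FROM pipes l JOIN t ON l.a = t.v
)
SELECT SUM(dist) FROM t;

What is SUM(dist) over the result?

6

Base: (n27, dist=0).
Iteration 1: edges from {n27} -> (n26, dist=1), (n39, dist=1).
Iteration 2: edges from {n26,n39} -> (n33, dist=2) x2. [UNION ALL keeps all 2 new rows, including repeats]
Iteration 3: no outgoing edges from {n33}; recursion stops.
SUM(dist) = 0 + 1 + 1 + 2 + 2 = 6.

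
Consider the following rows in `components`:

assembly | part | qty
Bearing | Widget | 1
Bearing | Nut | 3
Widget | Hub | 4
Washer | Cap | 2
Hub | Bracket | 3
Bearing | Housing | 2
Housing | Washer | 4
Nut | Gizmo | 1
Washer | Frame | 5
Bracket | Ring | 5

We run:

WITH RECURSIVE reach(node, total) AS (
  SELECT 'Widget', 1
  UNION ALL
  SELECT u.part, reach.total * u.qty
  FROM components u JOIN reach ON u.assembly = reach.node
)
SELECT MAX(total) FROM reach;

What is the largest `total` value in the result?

60

Base: (Widget, total=1).
Iteration 1: components of {Widget} -> Hub = 1*4 = 4.
Iteration 2: components of {Hub} -> Bracket = 4*3 = 12.
Iteration 3: components of {Bracket} -> Ring = 12*5 = 60.
Iteration 4: no further components; recursion stops.
total values: 1, 4, 12, 60; the maximum is 60.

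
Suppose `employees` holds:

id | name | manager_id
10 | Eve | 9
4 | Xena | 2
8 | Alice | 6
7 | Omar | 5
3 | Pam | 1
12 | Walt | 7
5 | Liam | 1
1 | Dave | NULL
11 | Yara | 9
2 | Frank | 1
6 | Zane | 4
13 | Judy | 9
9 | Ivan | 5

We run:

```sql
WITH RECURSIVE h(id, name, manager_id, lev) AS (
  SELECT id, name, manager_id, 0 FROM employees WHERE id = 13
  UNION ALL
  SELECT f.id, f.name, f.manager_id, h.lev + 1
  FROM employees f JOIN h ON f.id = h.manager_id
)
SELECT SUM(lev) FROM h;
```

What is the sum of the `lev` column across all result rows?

Base: id=13 (Judy), manager_id=9, lev 0.
Iteration 1: join on id=9 -> Ivan (id 9, manager_id=5, lev 1).
Iteration 2: join on id=5 -> Liam (id 5, manager_id=1, lev 2).
Iteration 3: join on id=1 -> Dave (id 1, manager_id=NULL, lev 3).
Iteration 4: manager_id is NULL; no match; recursion stops.
SUM(lev) = 0 + 1 + 2 + 3 = 6.

6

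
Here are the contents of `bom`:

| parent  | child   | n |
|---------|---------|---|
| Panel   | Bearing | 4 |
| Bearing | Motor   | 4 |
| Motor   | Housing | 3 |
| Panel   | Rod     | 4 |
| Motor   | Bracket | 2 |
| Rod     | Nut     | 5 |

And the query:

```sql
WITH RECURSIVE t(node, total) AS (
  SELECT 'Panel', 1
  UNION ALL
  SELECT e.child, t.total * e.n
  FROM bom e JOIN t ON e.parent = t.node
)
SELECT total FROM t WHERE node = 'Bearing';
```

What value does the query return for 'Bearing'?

Base: (Panel, total=1).
Iteration 1: components of {Panel} -> Bearing = 1*4 = 4, Rod = 1*4 = 4.
Iteration 2: components of {Bearing,Rod} -> Motor = 4*4 = 16, Nut = 4*5 = 20.
Iteration 3: components of {Motor,Nut} -> Bracket = 16*2 = 32, Housing = 16*3 = 48.
Iteration 4: no further components; recursion stops.

4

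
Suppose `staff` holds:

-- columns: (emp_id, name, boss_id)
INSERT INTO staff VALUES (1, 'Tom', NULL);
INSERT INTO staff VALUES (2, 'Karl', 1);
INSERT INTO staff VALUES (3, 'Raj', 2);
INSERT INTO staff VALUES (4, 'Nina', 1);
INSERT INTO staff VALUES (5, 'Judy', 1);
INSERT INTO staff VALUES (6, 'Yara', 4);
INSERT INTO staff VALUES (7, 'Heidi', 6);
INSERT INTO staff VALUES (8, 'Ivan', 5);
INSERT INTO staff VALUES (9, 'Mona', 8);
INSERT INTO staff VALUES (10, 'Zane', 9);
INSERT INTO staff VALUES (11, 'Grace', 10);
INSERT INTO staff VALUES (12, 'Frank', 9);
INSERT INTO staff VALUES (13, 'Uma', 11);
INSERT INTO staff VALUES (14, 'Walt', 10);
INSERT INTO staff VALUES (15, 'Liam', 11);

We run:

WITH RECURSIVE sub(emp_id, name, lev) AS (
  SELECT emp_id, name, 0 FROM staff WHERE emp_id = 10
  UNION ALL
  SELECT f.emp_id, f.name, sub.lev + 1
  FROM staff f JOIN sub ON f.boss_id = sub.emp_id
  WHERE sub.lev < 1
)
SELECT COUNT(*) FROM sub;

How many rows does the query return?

Base: emp_id=10 (Zane) at lev 0.
Iteration 1: rows with boss_id in {10} -> Grace (id 11, lev 1), Walt (id 14, lev 1).
Iteration 2: lev < 1 fails for all current rows; recursion stops.
Total rows emitted: 3.

3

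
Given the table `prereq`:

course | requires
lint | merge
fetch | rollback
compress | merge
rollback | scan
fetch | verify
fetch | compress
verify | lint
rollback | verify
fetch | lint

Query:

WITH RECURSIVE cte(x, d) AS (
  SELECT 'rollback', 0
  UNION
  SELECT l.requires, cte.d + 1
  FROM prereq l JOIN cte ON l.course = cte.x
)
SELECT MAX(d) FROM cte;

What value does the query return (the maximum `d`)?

Base: (rollback, d=0).
Iteration 1: edges from {rollback} -> (scan, d=1), (verify, d=1).
Iteration 2: edges from {scan,verify} -> (lint, d=2).
Iteration 3: edges from {lint} -> (merge, d=3).
Iteration 4: no outgoing edges from {merge}; recursion stops.
d values: 0, 1, 1, 2, 3; the maximum is 3.

3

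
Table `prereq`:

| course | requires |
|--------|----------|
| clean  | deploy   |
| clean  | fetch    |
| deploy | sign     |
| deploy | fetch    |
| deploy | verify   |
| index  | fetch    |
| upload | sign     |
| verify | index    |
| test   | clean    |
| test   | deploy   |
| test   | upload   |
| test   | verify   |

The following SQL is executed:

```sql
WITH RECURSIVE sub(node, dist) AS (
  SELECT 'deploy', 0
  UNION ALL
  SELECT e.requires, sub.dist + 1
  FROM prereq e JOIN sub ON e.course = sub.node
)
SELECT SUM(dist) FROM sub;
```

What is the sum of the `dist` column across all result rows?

Base: (deploy, dist=0).
Iteration 1: edges from {deploy} -> (fetch, dist=1), (sign, dist=1), (verify, dist=1).
Iteration 2: edges from {fetch,sign,verify} -> (index, dist=2).
Iteration 3: edges from {index} -> (fetch, dist=3).
Iteration 4: no outgoing edges from {fetch}; recursion stops.
SUM(dist) = 0 + 1 + 1 + 1 + 2 + 3 = 8.

8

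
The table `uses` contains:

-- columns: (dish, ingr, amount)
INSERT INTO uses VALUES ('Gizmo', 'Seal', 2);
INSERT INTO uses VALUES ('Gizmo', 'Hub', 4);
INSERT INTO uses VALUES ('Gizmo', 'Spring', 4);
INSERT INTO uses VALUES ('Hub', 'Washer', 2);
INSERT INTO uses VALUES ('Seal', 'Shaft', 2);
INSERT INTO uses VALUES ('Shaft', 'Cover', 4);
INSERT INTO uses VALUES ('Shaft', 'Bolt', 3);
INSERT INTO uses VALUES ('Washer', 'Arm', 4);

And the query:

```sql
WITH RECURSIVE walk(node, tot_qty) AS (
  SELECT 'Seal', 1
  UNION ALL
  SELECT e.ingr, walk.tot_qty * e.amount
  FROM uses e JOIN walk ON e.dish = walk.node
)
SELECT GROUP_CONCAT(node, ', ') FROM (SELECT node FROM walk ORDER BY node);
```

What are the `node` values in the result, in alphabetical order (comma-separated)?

Base: (Seal, tot_qty=1).
Iteration 1: components of {Seal} -> Shaft = 1*2 = 2.
Iteration 2: components of {Shaft} -> Bolt = 2*3 = 6, Cover = 2*4 = 8.
Iteration 3: no further components; recursion stops.

Bolt, Cover, Seal, Shaft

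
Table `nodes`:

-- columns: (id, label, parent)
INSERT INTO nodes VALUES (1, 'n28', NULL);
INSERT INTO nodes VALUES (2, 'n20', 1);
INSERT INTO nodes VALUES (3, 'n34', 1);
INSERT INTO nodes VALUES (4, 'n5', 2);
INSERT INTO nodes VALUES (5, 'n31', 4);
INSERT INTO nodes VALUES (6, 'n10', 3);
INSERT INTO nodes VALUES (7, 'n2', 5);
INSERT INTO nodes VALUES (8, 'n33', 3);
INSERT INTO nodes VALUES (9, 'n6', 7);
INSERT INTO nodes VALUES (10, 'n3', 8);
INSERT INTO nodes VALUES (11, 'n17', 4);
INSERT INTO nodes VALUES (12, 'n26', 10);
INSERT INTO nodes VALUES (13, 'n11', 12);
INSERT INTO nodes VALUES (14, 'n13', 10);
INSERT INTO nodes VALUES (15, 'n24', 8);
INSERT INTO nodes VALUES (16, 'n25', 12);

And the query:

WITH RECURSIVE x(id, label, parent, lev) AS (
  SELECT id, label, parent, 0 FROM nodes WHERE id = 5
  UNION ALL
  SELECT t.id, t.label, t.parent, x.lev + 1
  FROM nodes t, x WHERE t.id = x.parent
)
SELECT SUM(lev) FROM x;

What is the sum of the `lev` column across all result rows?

6

Base: id=5 (n31), parent=4, lev 0.
Iteration 1: join on id=4 -> n5 (id 4, parent=2, lev 1).
Iteration 2: join on id=2 -> n20 (id 2, parent=1, lev 2).
Iteration 3: join on id=1 -> n28 (id 1, parent=NULL, lev 3).
Iteration 4: parent is NULL; no match; recursion stops.
SUM(lev) = 0 + 1 + 2 + 3 = 6.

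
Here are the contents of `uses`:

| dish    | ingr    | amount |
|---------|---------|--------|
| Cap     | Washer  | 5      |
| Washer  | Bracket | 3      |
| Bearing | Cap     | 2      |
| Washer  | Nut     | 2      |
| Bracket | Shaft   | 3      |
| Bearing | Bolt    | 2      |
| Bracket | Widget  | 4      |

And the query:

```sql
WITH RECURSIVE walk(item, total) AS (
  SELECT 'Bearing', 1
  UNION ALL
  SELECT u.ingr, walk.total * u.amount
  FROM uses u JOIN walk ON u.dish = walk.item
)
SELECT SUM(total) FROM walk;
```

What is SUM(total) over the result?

Base: (Bearing, total=1).
Iteration 1: components of {Bearing} -> Bolt = 1*2 = 2, Cap = 1*2 = 2.
Iteration 2: components of {Bolt,Cap} -> Washer = 2*5 = 10.
Iteration 3: components of {Washer} -> Bracket = 10*3 = 30, Nut = 10*2 = 20.
Iteration 4: components of {Bracket,Nut} -> Shaft = 30*3 = 90, Widget = 30*4 = 120.
Iteration 5: no further components; recursion stops.
SUM(total) = 1 + 2 + 2 + 10 + 30 + 20 + 120 + 90 = 275.

275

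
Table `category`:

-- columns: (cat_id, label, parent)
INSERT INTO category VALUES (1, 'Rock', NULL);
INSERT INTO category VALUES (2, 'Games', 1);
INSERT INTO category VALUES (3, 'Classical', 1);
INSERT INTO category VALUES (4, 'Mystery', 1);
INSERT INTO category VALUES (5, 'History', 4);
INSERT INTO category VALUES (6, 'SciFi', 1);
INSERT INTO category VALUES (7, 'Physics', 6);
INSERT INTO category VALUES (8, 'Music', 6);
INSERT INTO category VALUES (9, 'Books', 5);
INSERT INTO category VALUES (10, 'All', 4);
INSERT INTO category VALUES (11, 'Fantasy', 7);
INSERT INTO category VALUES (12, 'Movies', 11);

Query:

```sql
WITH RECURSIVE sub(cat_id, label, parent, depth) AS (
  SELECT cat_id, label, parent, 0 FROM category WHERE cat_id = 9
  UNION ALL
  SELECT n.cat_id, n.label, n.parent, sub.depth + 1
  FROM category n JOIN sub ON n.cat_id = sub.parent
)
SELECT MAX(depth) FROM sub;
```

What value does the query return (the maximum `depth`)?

Base: cat_id=9 (Books), parent=5, depth 0.
Iteration 1: join on cat_id=5 -> History (id 5, parent=4, depth 1).
Iteration 2: join on cat_id=4 -> Mystery (id 4, parent=1, depth 2).
Iteration 3: join on cat_id=1 -> Rock (id 1, parent=NULL, depth 3).
Iteration 4: parent is NULL; no match; recursion stops.
depth values: 0, 1, 2, 3; the maximum is 3.

3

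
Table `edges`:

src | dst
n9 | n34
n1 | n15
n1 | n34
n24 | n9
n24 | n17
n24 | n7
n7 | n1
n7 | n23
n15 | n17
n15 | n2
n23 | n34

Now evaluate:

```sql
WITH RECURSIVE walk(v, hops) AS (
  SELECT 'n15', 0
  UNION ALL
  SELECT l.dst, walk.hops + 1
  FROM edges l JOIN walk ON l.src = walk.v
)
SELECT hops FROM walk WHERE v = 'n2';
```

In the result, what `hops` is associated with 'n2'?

Base: (n15, hops=0).
Iteration 1: edges from {n15} -> (n17, hops=1), (n2, hops=1).
Iteration 2: no outgoing edges from {n17,n2}; recursion stops.

1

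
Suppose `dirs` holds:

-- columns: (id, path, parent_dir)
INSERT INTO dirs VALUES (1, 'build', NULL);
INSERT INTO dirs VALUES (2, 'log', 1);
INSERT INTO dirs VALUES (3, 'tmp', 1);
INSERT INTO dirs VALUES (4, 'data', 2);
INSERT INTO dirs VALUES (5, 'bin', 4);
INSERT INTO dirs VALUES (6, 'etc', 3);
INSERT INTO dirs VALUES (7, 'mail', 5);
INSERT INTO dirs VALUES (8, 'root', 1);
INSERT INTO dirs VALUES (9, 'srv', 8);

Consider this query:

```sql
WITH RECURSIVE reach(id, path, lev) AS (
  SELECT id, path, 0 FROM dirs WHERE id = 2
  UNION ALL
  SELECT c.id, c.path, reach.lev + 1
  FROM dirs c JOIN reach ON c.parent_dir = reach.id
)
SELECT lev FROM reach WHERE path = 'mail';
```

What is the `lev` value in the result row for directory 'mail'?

Base: id=2 (log) at lev 0.
Iteration 1: rows with parent_dir in {2} -> data (id 4, lev 1).
Iteration 2: rows with parent_dir in {4} -> bin (id 5, lev 2).
Iteration 3: rows with parent_dir in {5} -> mail (id 7, lev 3).
Iteration 4: no rows with parent_dir in {7}; recursion stops.

3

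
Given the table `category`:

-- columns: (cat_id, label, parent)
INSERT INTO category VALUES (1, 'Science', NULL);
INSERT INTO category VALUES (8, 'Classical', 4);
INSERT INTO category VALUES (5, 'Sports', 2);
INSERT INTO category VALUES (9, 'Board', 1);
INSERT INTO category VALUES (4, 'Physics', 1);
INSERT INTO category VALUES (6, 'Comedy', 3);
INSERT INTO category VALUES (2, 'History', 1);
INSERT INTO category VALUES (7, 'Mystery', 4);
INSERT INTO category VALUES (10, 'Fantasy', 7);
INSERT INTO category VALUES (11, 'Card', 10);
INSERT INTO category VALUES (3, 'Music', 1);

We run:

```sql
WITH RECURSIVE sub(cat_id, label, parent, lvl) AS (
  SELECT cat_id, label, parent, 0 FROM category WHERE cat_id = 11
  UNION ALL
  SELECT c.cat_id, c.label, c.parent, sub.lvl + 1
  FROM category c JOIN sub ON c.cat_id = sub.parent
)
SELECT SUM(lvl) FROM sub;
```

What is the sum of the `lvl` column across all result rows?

Base: cat_id=11 (Card), parent=10, lvl 0.
Iteration 1: join on cat_id=10 -> Fantasy (id 10, parent=7, lvl 1).
Iteration 2: join on cat_id=7 -> Mystery (id 7, parent=4, lvl 2).
Iteration 3: join on cat_id=4 -> Physics (id 4, parent=1, lvl 3).
Iteration 4: join on cat_id=1 -> Science (id 1, parent=NULL, lvl 4).
Iteration 5: parent is NULL; no match; recursion stops.
SUM(lvl) = 0 + 1 + 2 + 3 + 4 = 10.

10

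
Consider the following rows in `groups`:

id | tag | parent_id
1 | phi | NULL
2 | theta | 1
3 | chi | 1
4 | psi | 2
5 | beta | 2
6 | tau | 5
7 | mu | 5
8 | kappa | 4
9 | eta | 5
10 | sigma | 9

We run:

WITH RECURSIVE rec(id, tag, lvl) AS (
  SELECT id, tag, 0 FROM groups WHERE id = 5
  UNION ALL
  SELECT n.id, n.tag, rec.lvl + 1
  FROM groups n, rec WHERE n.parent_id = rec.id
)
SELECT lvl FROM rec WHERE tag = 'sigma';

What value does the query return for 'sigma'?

2

Base: id=5 (beta) at lvl 0.
Iteration 1: rows with parent_id in {5} -> tau (id 6, lvl 1), mu (id 7, lvl 1), eta (id 9, lvl 1).
Iteration 2: rows with parent_id in {6,7,9} -> sigma (id 10, lvl 2).
Iteration 3: no rows with parent_id in {10}; recursion stops.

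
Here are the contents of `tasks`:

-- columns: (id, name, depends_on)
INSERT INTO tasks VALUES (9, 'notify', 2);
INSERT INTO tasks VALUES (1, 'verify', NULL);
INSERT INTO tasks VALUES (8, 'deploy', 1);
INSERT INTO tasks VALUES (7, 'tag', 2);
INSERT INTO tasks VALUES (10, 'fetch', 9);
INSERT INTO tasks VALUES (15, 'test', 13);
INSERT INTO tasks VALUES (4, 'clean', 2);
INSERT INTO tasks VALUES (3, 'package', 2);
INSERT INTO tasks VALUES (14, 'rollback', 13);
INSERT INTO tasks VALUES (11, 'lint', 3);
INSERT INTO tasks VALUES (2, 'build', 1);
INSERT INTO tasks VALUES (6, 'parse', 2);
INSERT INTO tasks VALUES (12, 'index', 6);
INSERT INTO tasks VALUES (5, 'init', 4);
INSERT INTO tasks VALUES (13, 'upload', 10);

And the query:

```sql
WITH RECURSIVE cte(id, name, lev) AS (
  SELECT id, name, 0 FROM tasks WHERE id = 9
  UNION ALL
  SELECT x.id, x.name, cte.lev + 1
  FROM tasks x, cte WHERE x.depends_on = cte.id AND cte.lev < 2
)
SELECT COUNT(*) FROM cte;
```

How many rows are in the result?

Base: id=9 (notify) at lev 0.
Iteration 1: rows with depends_on in {9} -> fetch (id 10, lev 1).
Iteration 2: rows with depends_on in {10} -> upload (id 13, lev 2).
Iteration 3: lev < 2 fails for all current rows; recursion stops.
Total rows emitted: 3.

3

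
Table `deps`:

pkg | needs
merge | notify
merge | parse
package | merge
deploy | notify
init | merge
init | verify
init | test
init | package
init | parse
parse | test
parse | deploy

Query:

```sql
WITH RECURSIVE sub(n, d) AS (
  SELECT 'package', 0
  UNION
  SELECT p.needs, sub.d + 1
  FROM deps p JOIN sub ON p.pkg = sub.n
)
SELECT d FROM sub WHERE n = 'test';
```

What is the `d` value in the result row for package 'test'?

3

Base: (package, d=0).
Iteration 1: edges from {package} -> (merge, d=1).
Iteration 2: edges from {merge} -> (notify, d=2), (parse, d=2).
Iteration 3: edges from {notify,parse} -> (deploy, d=3), (test, d=3).
Iteration 4: edges from {deploy,test} -> (notify, d=4).
Iteration 5: no outgoing edges from {notify}; recursion stops.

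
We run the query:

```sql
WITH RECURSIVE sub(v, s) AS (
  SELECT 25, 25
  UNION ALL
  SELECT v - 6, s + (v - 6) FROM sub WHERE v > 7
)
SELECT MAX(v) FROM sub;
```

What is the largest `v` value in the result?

Base: v=25, s=25.
Iteration 1: 25 > 7 holds -> v = 25 - 6 = 19, s = 25 + 19 = 44.
Iteration 2: 19 > 7 holds -> v = 19 - 6 = 13, s = 44 + 13 = 57.
Iteration 3: 13 > 7 holds -> v = 13 - 6 = 7, s = 57 + 7 = 64.
Iteration 4: 7 > 7 fails; recursion stops.
v values: 25, 19, 13, 7; the maximum is 25.

25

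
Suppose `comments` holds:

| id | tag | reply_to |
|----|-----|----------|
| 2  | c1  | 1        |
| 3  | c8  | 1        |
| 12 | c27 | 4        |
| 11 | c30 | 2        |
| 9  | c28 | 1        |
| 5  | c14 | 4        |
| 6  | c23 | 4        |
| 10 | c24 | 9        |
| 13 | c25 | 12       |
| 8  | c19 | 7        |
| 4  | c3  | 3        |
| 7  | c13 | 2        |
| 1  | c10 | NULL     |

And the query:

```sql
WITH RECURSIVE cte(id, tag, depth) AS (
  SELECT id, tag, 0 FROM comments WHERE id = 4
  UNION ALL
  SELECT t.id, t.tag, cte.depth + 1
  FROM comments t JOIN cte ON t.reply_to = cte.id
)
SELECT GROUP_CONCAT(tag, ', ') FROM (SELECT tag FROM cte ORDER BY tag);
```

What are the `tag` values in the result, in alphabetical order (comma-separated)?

Base: id=4 (c3) at depth 0.
Iteration 1: rows with reply_to in {4} -> c14 (id 5, depth 1), c23 (id 6, depth 1), c27 (id 12, depth 1).
Iteration 2: rows with reply_to in {5,6,12} -> c25 (id 13, depth 2).
Iteration 3: no rows with reply_to in {13}; recursion stops.

c14, c23, c25, c27, c3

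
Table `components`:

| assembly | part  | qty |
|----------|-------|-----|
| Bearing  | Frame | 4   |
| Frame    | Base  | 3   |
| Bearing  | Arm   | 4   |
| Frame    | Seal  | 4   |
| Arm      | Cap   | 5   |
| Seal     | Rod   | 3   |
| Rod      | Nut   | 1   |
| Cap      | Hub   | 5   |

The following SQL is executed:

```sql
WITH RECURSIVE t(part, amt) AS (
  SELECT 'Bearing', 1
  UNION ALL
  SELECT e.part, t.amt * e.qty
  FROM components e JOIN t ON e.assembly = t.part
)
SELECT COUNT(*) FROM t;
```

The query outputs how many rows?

Base: (Bearing, amt=1).
Iteration 1: components of {Bearing} -> Arm = 1*4 = 4, Frame = 1*4 = 4.
Iteration 2: components of {Arm,Frame} -> Base = 4*3 = 12, Cap = 4*5 = 20, Seal = 4*4 = 16.
Iteration 3: components of {Base,Cap,Seal} -> Hub = 20*5 = 100, Rod = 16*3 = 48.
Iteration 4: components of {Hub,Rod} -> Nut = 48*1 = 48.
Iteration 5: no further components; recursion stops.
Total rows emitted: 9.

9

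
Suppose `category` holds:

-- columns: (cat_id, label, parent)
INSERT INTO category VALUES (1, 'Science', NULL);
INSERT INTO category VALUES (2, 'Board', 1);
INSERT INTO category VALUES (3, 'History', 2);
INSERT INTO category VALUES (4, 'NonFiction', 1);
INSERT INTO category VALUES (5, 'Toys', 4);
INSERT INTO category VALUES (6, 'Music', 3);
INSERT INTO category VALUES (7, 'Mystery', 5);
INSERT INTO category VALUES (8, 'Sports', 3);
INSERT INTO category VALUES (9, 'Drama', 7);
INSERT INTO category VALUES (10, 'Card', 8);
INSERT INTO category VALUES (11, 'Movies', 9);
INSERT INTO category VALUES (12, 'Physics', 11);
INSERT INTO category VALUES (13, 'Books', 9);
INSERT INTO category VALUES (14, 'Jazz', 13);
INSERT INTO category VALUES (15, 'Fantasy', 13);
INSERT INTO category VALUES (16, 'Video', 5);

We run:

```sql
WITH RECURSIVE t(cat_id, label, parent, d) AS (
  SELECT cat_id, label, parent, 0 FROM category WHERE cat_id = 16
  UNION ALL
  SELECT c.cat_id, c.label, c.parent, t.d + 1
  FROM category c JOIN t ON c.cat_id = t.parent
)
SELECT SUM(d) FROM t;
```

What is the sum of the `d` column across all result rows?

6

Base: cat_id=16 (Video), parent=5, d 0.
Iteration 1: join on cat_id=5 -> Toys (id 5, parent=4, d 1).
Iteration 2: join on cat_id=4 -> NonFiction (id 4, parent=1, d 2).
Iteration 3: join on cat_id=1 -> Science (id 1, parent=NULL, d 3).
Iteration 4: parent is NULL; no match; recursion stops.
SUM(d) = 0 + 1 + 2 + 3 = 6.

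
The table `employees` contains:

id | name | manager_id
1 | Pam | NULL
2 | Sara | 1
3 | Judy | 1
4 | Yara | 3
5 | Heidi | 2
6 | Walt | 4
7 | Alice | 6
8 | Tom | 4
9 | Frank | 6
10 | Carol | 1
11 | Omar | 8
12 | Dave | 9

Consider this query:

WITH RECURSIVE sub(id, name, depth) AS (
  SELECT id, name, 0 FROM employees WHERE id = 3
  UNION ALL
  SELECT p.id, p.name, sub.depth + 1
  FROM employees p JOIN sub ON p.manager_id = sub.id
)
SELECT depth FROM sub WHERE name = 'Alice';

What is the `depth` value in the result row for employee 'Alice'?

3

Base: id=3 (Judy) at depth 0.
Iteration 1: rows with manager_id in {3} -> Yara (id 4, depth 1).
Iteration 2: rows with manager_id in {4} -> Walt (id 6, depth 2), Tom (id 8, depth 2).
Iteration 3: rows with manager_id in {6,8} -> Alice (id 7, depth 3), Frank (id 9, depth 3), Omar (id 11, depth 3).
Iteration 4: rows with manager_id in {7,9,11} -> Dave (id 12, depth 4).
Iteration 5: no rows with manager_id in {12}; recursion stops.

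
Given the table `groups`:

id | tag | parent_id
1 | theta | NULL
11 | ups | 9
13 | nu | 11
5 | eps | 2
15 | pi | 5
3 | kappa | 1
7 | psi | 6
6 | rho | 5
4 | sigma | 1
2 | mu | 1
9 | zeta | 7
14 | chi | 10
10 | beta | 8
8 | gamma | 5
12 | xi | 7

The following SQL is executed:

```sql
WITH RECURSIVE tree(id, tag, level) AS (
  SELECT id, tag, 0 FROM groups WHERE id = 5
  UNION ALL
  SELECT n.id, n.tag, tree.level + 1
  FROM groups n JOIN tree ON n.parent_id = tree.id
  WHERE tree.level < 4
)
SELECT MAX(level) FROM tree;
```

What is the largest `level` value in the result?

Base: id=5 (eps) at level 0.
Iteration 1: rows with parent_id in {5} -> rho (id 6, level 1), gamma (id 8, level 1), pi (id 15, level 1).
Iteration 2: rows with parent_id in {6,8,15} -> psi (id 7, level 2), beta (id 10, level 2).
Iteration 3: rows with parent_id in {7,10} -> zeta (id 9, level 3), xi (id 12, level 3), chi (id 14, level 3).
Iteration 4: rows with parent_id in {9,12,14} -> ups (id 11, level 4).
Iteration 5: level < 4 fails for all current rows; recursion stops.
level values: 0, 1, 1, 1, 2, 2, 3, 3, 3, 4; the maximum is 4.

4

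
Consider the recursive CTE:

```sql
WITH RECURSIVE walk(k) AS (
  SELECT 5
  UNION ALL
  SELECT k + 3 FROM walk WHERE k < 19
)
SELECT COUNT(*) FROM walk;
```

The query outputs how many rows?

Base: k=5.
Iteration 1: 5 < 19 holds -> k = 5 + 3 = 8.
Iteration 2: 8 < 19 holds -> k = 8 + 3 = 11.
Iteration 3: 11 < 19 holds -> k = 11 + 3 = 14.
Iteration 4: 14 < 19 holds -> k = 14 + 3 = 17.
Iteration 5: 17 < 19 holds -> k = 17 + 3 = 20.
Iteration 6: 20 < 19 fails; recursion stops.
Total rows emitted: 6.

6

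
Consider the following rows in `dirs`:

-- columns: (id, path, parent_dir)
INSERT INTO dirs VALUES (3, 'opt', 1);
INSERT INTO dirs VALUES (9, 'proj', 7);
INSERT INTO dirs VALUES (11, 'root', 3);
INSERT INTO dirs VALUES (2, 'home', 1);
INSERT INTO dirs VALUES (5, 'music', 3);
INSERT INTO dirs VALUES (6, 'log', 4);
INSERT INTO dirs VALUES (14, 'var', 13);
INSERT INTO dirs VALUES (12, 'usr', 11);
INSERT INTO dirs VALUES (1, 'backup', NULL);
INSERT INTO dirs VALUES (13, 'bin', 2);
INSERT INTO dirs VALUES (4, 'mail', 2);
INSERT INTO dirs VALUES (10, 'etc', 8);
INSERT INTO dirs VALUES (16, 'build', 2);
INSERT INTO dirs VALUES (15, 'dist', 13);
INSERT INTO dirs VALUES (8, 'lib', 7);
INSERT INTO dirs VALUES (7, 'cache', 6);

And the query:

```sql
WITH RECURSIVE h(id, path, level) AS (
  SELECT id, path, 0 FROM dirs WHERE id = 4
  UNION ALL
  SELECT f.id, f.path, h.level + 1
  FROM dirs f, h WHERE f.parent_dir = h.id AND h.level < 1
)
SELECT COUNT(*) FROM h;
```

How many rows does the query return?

2

Base: id=4 (mail) at level 0.
Iteration 1: rows with parent_dir in {4} -> log (id 6, level 1).
Iteration 2: level < 1 fails for all current rows; recursion stops.
Total rows emitted: 2.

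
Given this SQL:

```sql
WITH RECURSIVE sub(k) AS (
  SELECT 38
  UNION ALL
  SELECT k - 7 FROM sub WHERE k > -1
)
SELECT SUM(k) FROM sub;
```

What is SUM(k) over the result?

119

Base: k=38.
Iteration 1: 38 > -1 holds -> k = 38 - 7 = 31.
Iteration 2: 31 > -1 holds -> k = 31 - 7 = 24.
Iteration 3: 24 > -1 holds -> k = 24 - 7 = 17.
Iteration 4: 17 > -1 holds -> k = 17 - 7 = 10.
Iteration 5: 10 > -1 holds -> k = 10 - 7 = 3.
Iteration 6: 3 > -1 holds -> k = 3 - 7 = -4.
Iteration 7: -4 > -1 fails; recursion stops.
SUM(k) = 38 + 31 + 24 + 17 + 10 + 3 + -4 = 119.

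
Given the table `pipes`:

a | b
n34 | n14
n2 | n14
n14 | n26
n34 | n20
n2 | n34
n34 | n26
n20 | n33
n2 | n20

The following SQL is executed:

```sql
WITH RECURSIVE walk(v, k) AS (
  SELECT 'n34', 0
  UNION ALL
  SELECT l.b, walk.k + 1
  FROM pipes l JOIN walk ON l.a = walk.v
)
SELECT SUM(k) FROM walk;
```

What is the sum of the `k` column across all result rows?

7

Base: (n34, k=0).
Iteration 1: edges from {n34} -> (n14, k=1), (n20, k=1), (n26, k=1).
Iteration 2: edges from {n14,n20,n26} -> (n26, k=2), (n33, k=2).
Iteration 3: no outgoing edges from {n26,n33}; recursion stops.
SUM(k) = 0 + 1 + 1 + 1 + 2 + 2 = 7.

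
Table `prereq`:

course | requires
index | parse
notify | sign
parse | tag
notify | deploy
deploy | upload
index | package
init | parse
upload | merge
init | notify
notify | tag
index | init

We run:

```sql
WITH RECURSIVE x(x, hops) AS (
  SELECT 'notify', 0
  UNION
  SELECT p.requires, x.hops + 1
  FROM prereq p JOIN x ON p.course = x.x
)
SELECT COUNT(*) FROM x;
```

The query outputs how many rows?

6

Base: (notify, hops=0).
Iteration 1: edges from {notify} -> (deploy, hops=1), (sign, hops=1), (tag, hops=1).
Iteration 2: edges from {deploy,sign,tag} -> (upload, hops=2).
Iteration 3: edges from {upload} -> (merge, hops=3).
Iteration 4: no outgoing edges from {merge}; recursion stops.
Total rows emitted: 6.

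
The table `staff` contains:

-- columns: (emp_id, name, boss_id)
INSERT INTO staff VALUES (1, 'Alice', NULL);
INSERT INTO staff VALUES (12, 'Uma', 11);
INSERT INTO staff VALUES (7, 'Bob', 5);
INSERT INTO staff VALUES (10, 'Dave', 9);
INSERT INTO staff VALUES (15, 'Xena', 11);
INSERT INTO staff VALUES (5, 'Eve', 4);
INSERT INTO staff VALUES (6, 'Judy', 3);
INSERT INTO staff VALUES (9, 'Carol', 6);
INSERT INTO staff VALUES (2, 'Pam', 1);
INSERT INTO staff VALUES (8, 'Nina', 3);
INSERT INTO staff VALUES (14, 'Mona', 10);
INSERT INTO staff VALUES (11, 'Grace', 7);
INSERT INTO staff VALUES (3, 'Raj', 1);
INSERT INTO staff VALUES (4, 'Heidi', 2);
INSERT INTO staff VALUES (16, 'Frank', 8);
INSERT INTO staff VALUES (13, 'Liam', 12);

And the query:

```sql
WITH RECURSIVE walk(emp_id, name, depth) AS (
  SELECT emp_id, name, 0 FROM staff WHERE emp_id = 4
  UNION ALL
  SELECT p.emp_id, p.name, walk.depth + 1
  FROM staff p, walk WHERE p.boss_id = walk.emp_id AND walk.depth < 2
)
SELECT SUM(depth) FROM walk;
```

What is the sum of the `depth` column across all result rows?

3

Base: emp_id=4 (Heidi) at depth 0.
Iteration 1: rows with boss_id in {4} -> Eve (id 5, depth 1).
Iteration 2: rows with boss_id in {5} -> Bob (id 7, depth 2).
Iteration 3: depth < 2 fails for all current rows; recursion stops.
SUM(depth) = 0 + 1 + 2 = 3.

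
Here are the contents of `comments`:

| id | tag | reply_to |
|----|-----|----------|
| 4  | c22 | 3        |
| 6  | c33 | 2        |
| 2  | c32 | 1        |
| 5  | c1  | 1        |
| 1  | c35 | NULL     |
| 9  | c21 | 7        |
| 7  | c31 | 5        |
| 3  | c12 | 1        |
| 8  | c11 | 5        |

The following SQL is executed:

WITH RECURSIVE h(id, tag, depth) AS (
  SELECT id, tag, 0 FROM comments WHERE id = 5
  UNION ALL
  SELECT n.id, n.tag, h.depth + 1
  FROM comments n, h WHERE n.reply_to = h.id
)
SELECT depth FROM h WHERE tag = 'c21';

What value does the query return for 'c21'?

2

Base: id=5 (c1) at depth 0.
Iteration 1: rows with reply_to in {5} -> c31 (id 7, depth 1), c11 (id 8, depth 1).
Iteration 2: rows with reply_to in {7,8} -> c21 (id 9, depth 2).
Iteration 3: no rows with reply_to in {9}; recursion stops.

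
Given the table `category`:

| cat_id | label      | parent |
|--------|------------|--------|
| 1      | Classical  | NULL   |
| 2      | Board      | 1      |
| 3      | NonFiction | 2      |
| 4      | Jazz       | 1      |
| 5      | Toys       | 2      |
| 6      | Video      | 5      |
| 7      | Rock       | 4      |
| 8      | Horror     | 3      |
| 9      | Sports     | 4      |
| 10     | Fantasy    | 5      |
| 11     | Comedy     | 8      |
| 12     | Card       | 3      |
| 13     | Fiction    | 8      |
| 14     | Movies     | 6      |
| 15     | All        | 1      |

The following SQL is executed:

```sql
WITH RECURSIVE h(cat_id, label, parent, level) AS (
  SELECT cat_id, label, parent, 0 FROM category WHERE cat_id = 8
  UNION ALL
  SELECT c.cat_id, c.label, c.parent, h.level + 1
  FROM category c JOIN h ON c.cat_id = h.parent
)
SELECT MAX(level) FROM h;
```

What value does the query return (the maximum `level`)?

3

Base: cat_id=8 (Horror), parent=3, level 0.
Iteration 1: join on cat_id=3 -> NonFiction (id 3, parent=2, level 1).
Iteration 2: join on cat_id=2 -> Board (id 2, parent=1, level 2).
Iteration 3: join on cat_id=1 -> Classical (id 1, parent=NULL, level 3).
Iteration 4: parent is NULL; no match; recursion stops.
level values: 0, 1, 2, 3; the maximum is 3.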